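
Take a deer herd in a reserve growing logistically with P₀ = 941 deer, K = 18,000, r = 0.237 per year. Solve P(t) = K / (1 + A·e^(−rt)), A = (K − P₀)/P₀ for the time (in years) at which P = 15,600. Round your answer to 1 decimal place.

A = (18000 − 941)/941 = 18.12859
15600 = 18000/(1 + 18.12859·e^(−0.237t)) → 1 + 18.12859·e^(−0.237t) = 1.15385
e^(−0.237t) = 0.008486 → t = ln(117.83581)/0.237 = 4.76929/0.237

t ≈ 20.1 years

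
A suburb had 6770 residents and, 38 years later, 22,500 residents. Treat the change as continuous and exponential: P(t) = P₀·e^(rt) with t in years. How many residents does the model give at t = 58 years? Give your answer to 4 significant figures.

≈ 42,340 residents

r = ln(22500/6770) / 38 ≈ 0.031606 per year
P(58) = 6770 · e^(0.031606·58) = 6770 · 6.25341 ≈ 42335.59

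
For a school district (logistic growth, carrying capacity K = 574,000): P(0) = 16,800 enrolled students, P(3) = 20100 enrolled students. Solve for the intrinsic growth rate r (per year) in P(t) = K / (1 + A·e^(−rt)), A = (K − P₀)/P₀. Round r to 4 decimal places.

r ≈ 0.0618 per year

A = (574000 − 16800)/16800 = 33.16667
20100 = 574000/(1 + 33.16667·e^(−r·3)) → e^(−3r) = (28.55721 − 1)/33.16667 = 0.830871
r = −ln(0.830871)/3 = 0.18528/3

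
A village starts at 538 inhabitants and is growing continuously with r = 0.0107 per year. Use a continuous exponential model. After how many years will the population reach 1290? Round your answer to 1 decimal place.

1290 = 538 · e^(0.0107·t)
t = ln(1290/538) / 0.0107 = ln(2.39777) / 0.0107 = 0.87454 / 0.0107

t ≈ 81.7 years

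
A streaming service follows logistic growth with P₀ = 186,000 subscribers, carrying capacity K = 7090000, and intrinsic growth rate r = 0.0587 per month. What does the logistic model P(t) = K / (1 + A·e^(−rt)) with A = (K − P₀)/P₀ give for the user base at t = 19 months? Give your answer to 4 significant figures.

A = (7090000 − 186000)/186000 = 37.11828
P(19) = 7090000 / (1 + 37.11828·e^(−0.0587·19)) = 7090000 / (1 + 37.11828·0.327817)
= 7090000 / 13.168 ≈ 538426.49

≈ 538,400 subscribers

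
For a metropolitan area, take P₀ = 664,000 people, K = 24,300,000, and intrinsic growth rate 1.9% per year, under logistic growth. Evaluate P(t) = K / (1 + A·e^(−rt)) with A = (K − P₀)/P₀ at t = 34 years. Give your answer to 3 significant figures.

≈ 1,240,000 people

A = (24300000 − 664000)/664000 = 35.59639
P(34) = 24300000 / (1 + 35.59639·e^(−0.019·34)) = 24300000 / (1 + 35.59639·0.524138)
= 24300000 / 19.65742 ≈ 1236174.22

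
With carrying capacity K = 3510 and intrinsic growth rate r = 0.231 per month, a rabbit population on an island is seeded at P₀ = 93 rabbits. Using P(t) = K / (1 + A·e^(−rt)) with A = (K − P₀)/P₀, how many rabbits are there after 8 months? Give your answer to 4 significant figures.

≈ 517.0 rabbits

A = (3510 − 93)/93 = 36.74194
P(8) = 3510 / (1 + 36.74194·e^(−0.231·8)) = 3510 / (1 + 36.74194·0.157552)
= 3510 / 6.78876 ≈ 517.03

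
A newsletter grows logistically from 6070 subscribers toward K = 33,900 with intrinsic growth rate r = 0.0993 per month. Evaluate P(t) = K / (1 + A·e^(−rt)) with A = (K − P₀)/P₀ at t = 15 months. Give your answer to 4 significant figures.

≈ 16,670 subscribers

A = (33900 − 6070)/6070 = 4.58484
P(15) = 33900 / (1 + 4.58484·e^(−0.0993·15)) = 33900 / (1 + 4.58484·0.225485)
= 33900 / 2.03382 ≈ 16668.18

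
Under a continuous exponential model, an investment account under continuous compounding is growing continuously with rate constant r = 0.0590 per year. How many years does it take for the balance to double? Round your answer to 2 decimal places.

doubling time = ln(2) / |r| = 0.69315 / 0.059

doubling time ≈ 11.75 years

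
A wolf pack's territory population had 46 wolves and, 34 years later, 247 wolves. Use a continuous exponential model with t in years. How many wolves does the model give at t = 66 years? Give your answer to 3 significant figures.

≈ 1,200 wolves

r = ln(247/46) / 34 ≈ 0.049434 per year
P(66) = 46 · e^(0.049434·66) = 46 · 26.11804 ≈ 1201.43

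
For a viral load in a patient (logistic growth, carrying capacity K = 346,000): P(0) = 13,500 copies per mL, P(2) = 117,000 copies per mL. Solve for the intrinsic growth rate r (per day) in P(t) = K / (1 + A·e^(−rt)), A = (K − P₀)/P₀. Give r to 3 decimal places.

A = (346000 − 13500)/13500 = 24.62963
117000 = 346000/(1 + 24.62963·e^(−r·2)) → e^(−2r) = (2.95726 − 1)/24.62963 = 0.079468
r = −ln(0.079468)/2 = 2.5324/2

r ≈ 1.266 per day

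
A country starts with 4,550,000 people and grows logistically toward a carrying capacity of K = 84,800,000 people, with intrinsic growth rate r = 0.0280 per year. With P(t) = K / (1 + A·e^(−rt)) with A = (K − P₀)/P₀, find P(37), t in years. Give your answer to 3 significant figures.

A = (84800000 − 4550000)/4550000 = 17.63736
P(37) = 84800000 / (1 + 17.63736·e^(−0.028·37)) = 84800000 / (1 + 17.63736·0.354871)
= 84800000 / 7.25899 ≈ 11682058.92

≈ 11,700,000 people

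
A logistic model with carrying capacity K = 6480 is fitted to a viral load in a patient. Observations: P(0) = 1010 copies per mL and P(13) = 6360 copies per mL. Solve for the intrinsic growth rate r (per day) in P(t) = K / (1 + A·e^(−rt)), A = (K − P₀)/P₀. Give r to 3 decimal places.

A = (6480 − 1010)/1010 = 5.41584
6360 = 6480/(1 + 5.41584·e^(−r·13)) → e^(−13r) = (1.01887 − 1)/5.41584 = 0.003484
r = −ln(0.003484)/13 = 5.65962/13

r ≈ 0.435 per day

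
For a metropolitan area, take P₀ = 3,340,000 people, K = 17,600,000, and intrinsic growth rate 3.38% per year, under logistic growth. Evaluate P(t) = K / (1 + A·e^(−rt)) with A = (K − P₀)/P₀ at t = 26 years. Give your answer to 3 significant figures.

≈ 6,350,000 people

A = (17600000 − 3340000)/3340000 = 4.26946
P(26) = 17600000 / (1 + 4.26946·e^(−0.0338·26)) = 17600000 / (1 + 4.26946·0.415281)
= 17600000 / 2.77303 ≈ 6346857.53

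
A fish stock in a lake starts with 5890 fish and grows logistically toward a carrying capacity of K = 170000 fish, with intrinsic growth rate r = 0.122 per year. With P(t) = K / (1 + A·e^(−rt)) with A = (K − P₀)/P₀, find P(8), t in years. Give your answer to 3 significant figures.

≈ 14,800 fish

A = (170000 − 5890)/5890 = 27.86248
P(8) = 170000 / (1 + 27.86248·e^(−0.122·8)) = 170000 / (1 + 27.86248·0.376815)
= 170000 / 11.49901 ≈ 14783.88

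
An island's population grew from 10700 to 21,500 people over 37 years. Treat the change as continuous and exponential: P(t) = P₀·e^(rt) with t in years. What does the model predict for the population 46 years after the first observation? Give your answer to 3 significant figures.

r = ln(21500/10700) / 37 ≈ 0.01886 per year
P(46) = 10700 · e^(0.01886·46) = 10700 · 2.38106 ≈ 25477.36

≈ 25,500 people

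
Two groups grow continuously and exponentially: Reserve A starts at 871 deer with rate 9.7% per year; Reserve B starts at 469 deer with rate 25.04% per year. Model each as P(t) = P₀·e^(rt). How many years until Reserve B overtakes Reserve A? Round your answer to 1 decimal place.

t ≈ 4.0 years

871·e^(0.097t) = 469·e^(0.2504t)
871/469 = e^((0.2504 − 0.097)t) → ln(1.85714) = 0.1534·t
t = 0.61904 / 0.1534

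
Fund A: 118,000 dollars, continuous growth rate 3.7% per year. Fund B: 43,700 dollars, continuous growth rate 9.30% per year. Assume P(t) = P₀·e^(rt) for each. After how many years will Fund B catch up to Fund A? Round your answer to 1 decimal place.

118000·e^(0.037t) = 43700·e^(0.093t)
118000/43700 = e^((0.093 − 0.037)t) → ln(2.70023) = 0.056·t
t = 0.99334 / 0.056

t ≈ 17.7 years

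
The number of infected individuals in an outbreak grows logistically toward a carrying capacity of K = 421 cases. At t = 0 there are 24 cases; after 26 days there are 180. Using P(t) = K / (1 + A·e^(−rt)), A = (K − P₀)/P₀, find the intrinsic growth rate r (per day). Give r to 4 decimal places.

A = (421 − 24)/24 = 16.54167
180 = 421/(1 + 16.54167·e^(−r·26)) → e^(−26r) = (2.33889 − 1)/16.54167 = 0.08094
r = −ln(0.08094)/26 = 2.51404/26

r ≈ 0.0967 per day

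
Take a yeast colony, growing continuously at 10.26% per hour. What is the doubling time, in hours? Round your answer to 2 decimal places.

doubling time ≈ 6.76 hours

doubling time = ln(2) / |r| = 0.69315 / 0.1026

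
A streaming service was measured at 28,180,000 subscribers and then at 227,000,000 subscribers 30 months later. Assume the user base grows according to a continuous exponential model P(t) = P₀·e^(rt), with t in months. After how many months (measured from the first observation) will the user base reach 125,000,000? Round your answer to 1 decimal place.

t ≈ 21.4 months

r = ln(227000000/28180000) / 30 ≈ 0.069545 per month
t = ln(125000000/28180000) / r = 1.4897 / 0.069545 ≈ 21.421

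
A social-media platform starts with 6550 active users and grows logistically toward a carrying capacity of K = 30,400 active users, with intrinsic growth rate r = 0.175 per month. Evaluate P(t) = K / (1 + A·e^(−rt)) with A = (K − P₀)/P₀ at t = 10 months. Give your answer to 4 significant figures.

≈ 18,620 active users

A = (30400 − 6550)/6550 = 3.64122
P(10) = 30400 / (1 + 3.64122·e^(−0.175·10)) = 30400 / (1 + 3.64122·0.173774)
= 30400 / 1.63275 ≈ 18618.9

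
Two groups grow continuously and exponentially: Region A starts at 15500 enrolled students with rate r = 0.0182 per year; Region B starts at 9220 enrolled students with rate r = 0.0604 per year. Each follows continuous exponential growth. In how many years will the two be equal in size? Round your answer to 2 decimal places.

15500·e^(0.0182t) = 9220·e^(0.0604t)
15500/9220 = e^((0.0604 − 0.0182)t) → ln(1.68113) = 0.0422·t
t = 0.51946 / 0.0422

t ≈ 12.31 years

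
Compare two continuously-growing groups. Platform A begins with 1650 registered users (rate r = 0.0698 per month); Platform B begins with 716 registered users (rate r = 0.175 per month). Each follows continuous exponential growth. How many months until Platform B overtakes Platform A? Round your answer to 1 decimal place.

1650·e^(0.0698t) = 716·e^(0.175t)
1650/716 = e^((0.175 − 0.0698)t) → ln(2.30447) = 0.1052·t
t = 0.83485 / 0.1052

t ≈ 7.9 months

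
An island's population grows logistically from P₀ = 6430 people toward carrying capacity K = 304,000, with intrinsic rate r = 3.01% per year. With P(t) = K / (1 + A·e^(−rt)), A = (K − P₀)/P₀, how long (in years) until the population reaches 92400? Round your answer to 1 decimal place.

A = (304000 − 6430)/6430 = 46.27838
92400 = 304000/(1 + 46.27838·e^(−0.0301t)) → 1 + 46.27838·e^(−0.0301t) = 3.29004
e^(−0.0301t) = 0.049484 → t = ln(20.20852)/0.0301 = 3.0061/0.0301

t ≈ 99.9 years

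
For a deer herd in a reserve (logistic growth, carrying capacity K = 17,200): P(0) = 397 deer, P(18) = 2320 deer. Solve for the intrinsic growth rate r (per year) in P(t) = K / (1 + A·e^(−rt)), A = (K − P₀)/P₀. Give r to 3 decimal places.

A = (17200 − 397)/397 = 42.32494
2320 = 17200/(1 + 42.32494·e^(−r·18)) → e^(−18r) = (7.41379 − 1)/42.32494 = 0.151537
r = −ln(0.151537)/18 = 1.88693/18

r ≈ 0.105 per year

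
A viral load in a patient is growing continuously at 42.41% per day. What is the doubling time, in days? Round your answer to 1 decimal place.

doubling time = ln(2) / |r| = 0.69315 / 0.4241

doubling time ≈ 1.6 days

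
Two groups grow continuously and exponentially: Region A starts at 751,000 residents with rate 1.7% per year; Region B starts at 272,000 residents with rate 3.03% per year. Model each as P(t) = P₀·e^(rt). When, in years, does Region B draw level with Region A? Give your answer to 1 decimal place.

751000·e^(0.017t) = 272000·e^(0.0303t)
751000/272000 = e^((0.0303 − 0.017)t) → ln(2.76103) = 0.0133·t
t = 1.0156 / 0.0133

t ≈ 76.4 years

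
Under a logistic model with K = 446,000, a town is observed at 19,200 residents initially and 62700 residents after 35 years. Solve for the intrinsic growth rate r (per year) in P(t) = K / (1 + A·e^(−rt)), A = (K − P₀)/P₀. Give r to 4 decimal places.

A = (446000 − 19200)/19200 = 22.22917
62700 = 446000/(1 + 22.22917·e^(−r·35)) → e^(−35r) = (7.11324 − 1)/22.22917 = 0.27501
r = −ln(0.27501)/35 = 1.29095/35

r ≈ 0.0369 per year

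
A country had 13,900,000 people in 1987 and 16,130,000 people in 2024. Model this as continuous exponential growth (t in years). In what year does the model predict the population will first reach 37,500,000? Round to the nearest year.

r = ln(16130000/13900000) / 37 = 0.14879/37 ≈ 0.004021 per year
t = ln(37500000/13900000) / r = 0.99245/0.004021 ≈ 246.79 years after 1987

year 2234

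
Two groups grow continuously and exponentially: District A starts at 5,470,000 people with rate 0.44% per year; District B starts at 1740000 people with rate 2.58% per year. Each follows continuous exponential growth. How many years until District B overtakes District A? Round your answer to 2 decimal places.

t ≈ 53.52 years

5470000·e^(0.0044t) = 1740000·e^(0.0258t)
5470000/1740000 = e^((0.0258 − 0.0044)t) → ln(3.14368) = 0.0214·t
t = 1.14539 / 0.0214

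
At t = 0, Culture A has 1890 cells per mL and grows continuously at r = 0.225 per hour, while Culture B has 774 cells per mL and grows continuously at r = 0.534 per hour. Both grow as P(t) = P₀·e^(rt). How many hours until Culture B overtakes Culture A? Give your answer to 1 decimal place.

t ≈ 2.9 hours

1890·e^(0.225t) = 774·e^(0.534t)
1890/774 = e^((0.534 − 0.225)t) → ln(2.44186) = 0.309·t
t = 0.89276 / 0.309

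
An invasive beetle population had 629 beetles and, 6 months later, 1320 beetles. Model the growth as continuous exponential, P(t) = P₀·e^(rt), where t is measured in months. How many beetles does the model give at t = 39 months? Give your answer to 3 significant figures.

r = ln(1320/629) / 6 ≈ 0.123543 per month
P(39) = 629 · e^(0.123543·39) = 629 · 123.73751 ≈ 77830.89

≈ 77,800 beetles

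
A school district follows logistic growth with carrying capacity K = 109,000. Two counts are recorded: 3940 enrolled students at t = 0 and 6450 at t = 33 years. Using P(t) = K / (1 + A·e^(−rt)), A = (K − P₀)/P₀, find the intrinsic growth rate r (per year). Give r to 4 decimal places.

A = (109000 − 3940)/3940 = 26.66497
6450 = 109000/(1 + 26.66497·e^(−r·33)) → e^(−33r) = (16.89922 − 1)/26.66497 = 0.596259
r = −ln(0.596259)/33 = 0.51708/33

r ≈ 0.0157 per year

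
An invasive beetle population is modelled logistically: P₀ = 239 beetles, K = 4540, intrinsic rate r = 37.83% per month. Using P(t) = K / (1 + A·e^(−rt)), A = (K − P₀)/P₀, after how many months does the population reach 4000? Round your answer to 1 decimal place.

t ≈ 12.9 months

A = (4540 − 239)/239 = 17.99582
4000 = 4540/(1 + 17.99582·e^(−0.3783t)) → 1 + 17.99582·e^(−0.3783t) = 1.135
e^(−0.3783t) = 0.007502 → t = ln(133.30234)/0.3783 = 4.89262/0.3783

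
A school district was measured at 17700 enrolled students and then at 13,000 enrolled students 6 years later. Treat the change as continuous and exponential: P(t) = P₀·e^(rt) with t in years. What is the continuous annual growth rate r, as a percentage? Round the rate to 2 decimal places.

r ≈ -5.14% per year

13000 = 17700 · e^(r·6)
e^(6r) = 13000/17700 = 0.73446
r = ln(0.73446) / 6 = -0.30862 / 6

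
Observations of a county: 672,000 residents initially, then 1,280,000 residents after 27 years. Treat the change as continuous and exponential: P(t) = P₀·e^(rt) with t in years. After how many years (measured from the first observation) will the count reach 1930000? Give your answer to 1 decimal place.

r = ln(1280000/672000) / 27 ≈ 0.023865 per year
t = ln(1930000/672000) / r = 1.05502 / 0.023865 ≈ 44.208

t ≈ 44.2 years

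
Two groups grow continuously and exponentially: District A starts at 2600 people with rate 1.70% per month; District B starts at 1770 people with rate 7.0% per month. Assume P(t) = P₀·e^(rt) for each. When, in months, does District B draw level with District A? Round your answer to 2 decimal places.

2600·e^(0.017t) = 1770·e^(0.07t)
2600/1770 = e^((0.07 − 0.017)t) → ln(1.46893) = 0.053·t
t = 0.38453 / 0.053

t ≈ 7.26 months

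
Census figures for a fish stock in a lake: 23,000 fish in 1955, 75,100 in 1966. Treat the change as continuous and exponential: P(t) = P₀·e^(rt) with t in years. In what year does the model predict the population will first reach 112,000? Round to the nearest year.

r = ln(75100/23000) / 11 = 1.18333/11 ≈ 0.107575 per year
t = ln(112000/23000) / r = 1.583/0.107575 ≈ 14.72 years after 1955

year 1970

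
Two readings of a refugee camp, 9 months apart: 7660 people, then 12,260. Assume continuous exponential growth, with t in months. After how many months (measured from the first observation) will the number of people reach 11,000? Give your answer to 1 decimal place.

r = ln(12260/7660) / 9 ≈ 0.052259 per month
t = ln(11000/7660) / r = 0.36188 / 0.052259 ≈ 6.925

t ≈ 6.9 months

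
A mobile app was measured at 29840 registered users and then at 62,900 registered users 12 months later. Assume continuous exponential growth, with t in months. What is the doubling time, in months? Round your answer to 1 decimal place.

doubling time ≈ 11.2 months

r = ln(62900/29840) / 12 = ln(2.10791) / 12 ≈ 0.062141 per month
doubling time = ln 2 / |r| = 0.69315 / 0.062141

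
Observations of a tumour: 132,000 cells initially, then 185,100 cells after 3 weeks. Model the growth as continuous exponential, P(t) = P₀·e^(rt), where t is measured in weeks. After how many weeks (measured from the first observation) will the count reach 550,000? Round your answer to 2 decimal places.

t ≈ 12.66 weeks

r = ln(185100/132000) / 3 ≈ 0.112698 per week
t = ln(550000/132000) / r = 1.42712 / 0.112698 ≈ 12.663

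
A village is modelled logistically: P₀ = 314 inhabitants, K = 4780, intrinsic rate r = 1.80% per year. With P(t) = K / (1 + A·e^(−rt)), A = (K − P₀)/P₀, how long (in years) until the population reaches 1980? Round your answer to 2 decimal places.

t ≈ 128.24 years

A = (4780 − 314)/314 = 14.22293
1980 = 4780/(1 + 14.22293·e^(−0.018t)) → 1 + 14.22293·e^(−0.018t) = 2.41414
e^(−0.018t) = 0.099427 → t = ln(10.05764)/0.018 = 2.30833/0.018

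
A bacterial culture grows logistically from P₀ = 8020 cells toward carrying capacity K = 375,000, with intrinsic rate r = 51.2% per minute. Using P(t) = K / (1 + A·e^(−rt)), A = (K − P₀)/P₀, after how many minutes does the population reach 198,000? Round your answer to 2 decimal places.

A = (375000 − 8020)/8020 = 45.7581
198000 = 375000/(1 + 45.7581·e^(−0.512t)) → 1 + 45.7581·e^(−0.512t) = 1.89394
e^(−0.512t) = 0.019536 → t = ln(51.18703)/0.512 = 3.93549/0.512

t ≈ 7.69 minutes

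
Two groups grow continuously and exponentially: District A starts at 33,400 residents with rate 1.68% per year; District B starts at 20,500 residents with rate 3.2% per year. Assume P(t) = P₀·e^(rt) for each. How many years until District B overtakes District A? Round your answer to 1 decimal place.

33400·e^(0.0168t) = 20500·e^(0.032t)
33400/20500 = e^((0.032 − 0.0168)t) → ln(1.62927) = 0.0152·t
t = 0.48813 / 0.0152

t ≈ 32.1 years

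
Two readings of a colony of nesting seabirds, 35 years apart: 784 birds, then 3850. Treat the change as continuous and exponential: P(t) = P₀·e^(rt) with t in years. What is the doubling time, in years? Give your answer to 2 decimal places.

doubling time ≈ 15.24 years

r = ln(3850/784) / 35 = ln(4.91071) / 35 ≈ 0.045469 per year
doubling time = ln 2 / |r| = 0.69315 / 0.045469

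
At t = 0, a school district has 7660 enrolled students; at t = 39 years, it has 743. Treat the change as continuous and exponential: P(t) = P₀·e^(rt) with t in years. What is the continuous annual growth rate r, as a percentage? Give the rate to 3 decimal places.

743 = 7660 · e^(r·39)
e^(39r) = 743/7660 = 0.097
r = ln(0.097) / 39 = -2.33307 / 39

r ≈ -5.982% per year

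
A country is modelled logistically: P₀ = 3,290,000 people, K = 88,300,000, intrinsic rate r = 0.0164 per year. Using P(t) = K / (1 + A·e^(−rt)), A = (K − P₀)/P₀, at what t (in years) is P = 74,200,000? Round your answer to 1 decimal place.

A = (88300000 − 3290000)/3290000 = 25.83891
74200000 = 88300000/(1 + 25.83891·e^(−0.0164t)) → 1 + 25.83891·e^(−0.0164t) = 1.19003
e^(−0.0164t) = 0.007354 → t = ln(135.97495)/0.0164 = 4.91247/0.0164

t ≈ 299.5 years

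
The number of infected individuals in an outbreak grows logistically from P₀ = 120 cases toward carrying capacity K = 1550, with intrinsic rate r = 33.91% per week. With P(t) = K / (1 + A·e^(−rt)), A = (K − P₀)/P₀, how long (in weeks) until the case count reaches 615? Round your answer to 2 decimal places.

A = (1550 − 120)/120 = 11.91667
615 = 1550/(1 + 11.91667·e^(−0.3391t)) → 1 + 11.91667·e^(−0.3391t) = 2.52033
e^(−0.3391t) = 0.12758 → t = ln(7.83824)/0.3391 = 2.05901/0.3391

t ≈ 6.07 weeks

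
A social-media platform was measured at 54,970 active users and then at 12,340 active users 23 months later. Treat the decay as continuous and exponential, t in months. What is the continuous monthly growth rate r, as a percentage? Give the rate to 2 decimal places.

r ≈ -6.50% per month

12340 = 54970 · e^(r·23)
e^(23r) = 12340/54970 = 0.22449
r = ln(0.22449) / 23 = -1.49394 / 23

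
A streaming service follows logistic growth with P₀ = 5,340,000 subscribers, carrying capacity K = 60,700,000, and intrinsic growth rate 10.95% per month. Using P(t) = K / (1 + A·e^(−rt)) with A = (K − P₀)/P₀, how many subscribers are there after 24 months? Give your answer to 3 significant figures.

≈ 34,700,000 subscribers

A = (60700000 − 5340000)/5340000 = 10.36704
P(24) = 60700000 / (1 + 10.36704·e^(−0.1095·24)) = 60700000 / (1 + 10.36704·0.072223)
= 60700000 / 1.74874 ≈ 34710778.17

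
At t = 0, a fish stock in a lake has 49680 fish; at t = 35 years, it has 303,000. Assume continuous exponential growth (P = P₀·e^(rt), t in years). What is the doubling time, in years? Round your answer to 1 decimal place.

doubling time ≈ 13.4 years

r = ln(303000/49680) / 35 = ln(6.09903) / 35 ≈ 0.051661 per year
doubling time = ln 2 / |r| = 0.69315 / 0.051661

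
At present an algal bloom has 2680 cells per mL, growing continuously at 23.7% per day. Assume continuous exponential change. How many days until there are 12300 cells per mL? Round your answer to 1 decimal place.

12300 = 2680 · e^(0.237·t)
t = ln(12300/2680) / 0.237 = ln(4.58955) / 0.237 = 1.52378 / 0.237

t ≈ 6.4 days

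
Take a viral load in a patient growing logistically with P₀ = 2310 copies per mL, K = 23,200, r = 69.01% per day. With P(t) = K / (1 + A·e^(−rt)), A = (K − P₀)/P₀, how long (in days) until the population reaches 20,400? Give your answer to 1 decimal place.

A = (23200 − 2310)/2310 = 9.04329
20400 = 23200/(1 + 9.04329·e^(−0.6901t)) → 1 + 9.04329·e^(−0.6901t) = 1.13725
e^(−0.6901t) = 0.015178 → t = ln(65.88683)/0.6901 = 4.18794/0.6901

t ≈ 6.1 days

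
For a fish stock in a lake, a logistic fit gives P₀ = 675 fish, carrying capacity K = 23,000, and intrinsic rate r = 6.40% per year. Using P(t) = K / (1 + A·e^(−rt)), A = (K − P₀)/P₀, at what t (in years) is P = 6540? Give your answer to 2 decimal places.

A = (23000 − 675)/675 = 33.07407
6540 = 23000/(1 + 33.07407·e^(−0.064t)) → 1 + 33.07407·e^(−0.064t) = 3.51682
e^(−0.064t) = 0.076096 → t = ln(13.14122)/0.064 = 2.57575/0.064

t ≈ 40.25 years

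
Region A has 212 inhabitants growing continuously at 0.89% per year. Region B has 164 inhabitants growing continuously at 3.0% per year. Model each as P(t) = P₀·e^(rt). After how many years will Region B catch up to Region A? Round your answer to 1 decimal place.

212·e^(0.0089t) = 164·e^(0.03t)
212/164 = e^((0.03 − 0.0089)t) → ln(1.29268) = 0.0211·t
t = 0.25672 / 0.0211

t ≈ 12.2 years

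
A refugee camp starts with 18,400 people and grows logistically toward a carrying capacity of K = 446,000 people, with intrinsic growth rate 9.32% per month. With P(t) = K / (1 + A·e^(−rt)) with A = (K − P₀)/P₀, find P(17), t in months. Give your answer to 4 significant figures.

≈ 77,350 people

A = (446000 − 18400)/18400 = 23.23913
P(17) = 446000 / (1 + 23.23913·e^(−0.0932·17)) = 446000 / (1 + 23.23913·0.205071)
= 446000 / 5.76567 ≈ 77354.45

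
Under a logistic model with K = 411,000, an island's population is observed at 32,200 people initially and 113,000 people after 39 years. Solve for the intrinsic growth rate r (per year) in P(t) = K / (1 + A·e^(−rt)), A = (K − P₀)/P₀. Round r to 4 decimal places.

A = (411000 − 32200)/32200 = 11.76398
113000 = 411000/(1 + 11.76398·e^(−r·39)) → e^(−39r) = (3.63717 − 1)/11.76398 = 0.224173
r = −ln(0.224173)/39 = 1.49534/39

r ≈ 0.0383 per year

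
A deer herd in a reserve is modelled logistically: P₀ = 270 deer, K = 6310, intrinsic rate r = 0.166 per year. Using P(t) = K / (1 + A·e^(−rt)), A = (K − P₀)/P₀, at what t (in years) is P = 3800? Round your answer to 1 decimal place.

A = (6310 − 270)/270 = 22.37037
3800 = 6310/(1 + 22.37037·e^(−0.166t)) → 1 + 22.37037·e^(−0.166t) = 1.66053
e^(−0.166t) = 0.029527 → t = ln(33.86749)/0.166 = 3.52246/0.166

t ≈ 21.2 years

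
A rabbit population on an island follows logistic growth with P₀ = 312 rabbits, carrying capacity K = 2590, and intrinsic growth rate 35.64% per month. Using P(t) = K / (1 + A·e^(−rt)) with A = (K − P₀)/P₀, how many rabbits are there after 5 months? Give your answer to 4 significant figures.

≈ 1,162 rabbits

A = (2590 − 312)/312 = 7.30128
P(5) = 2590 / (1 + 7.30128·e^(−0.3564·5)) = 2590 / (1 + 7.30128·0.168301)
= 2590 / 2.22881 ≈ 1162.05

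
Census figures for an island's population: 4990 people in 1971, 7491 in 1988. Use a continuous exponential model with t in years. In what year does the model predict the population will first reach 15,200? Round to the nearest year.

year 2018

r = ln(7491/4990) / 17 = 0.40627/17 ≈ 0.023898 per year
t = ln(15200/4990) / r = 1.11386/0.023898 ≈ 46.61 years after 1971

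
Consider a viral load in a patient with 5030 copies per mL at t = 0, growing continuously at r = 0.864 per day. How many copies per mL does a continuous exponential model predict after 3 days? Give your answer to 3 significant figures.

P(3) = 5030 · e^(0.864·3) = 5030 · e^(2.592)
= 5030 · 13.35646 ≈ 67182.98

≈ 67,200 copies per mL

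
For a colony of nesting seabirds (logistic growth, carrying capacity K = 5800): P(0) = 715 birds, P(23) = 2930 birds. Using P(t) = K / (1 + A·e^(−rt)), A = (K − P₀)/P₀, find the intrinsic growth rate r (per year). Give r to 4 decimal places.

r ≈ 0.0862 per year

A = (5800 − 715)/715 = 7.11189
2930 = 5800/(1 + 7.11189·e^(−r·23)) → e^(−23r) = (1.97952 − 1)/7.11189 = 0.13773
r = −ln(0.13773)/23 = 1.98246/23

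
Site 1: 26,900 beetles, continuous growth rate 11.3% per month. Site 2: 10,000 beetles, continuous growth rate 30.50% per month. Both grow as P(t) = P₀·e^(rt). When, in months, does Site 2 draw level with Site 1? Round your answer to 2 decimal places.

26900·e^(0.113t) = 10000·e^(0.305t)
26900/10000 = e^((0.305 − 0.113)t) → ln(2.69) = 0.192·t
t = 0.98954 / 0.192

t ≈ 5.15 months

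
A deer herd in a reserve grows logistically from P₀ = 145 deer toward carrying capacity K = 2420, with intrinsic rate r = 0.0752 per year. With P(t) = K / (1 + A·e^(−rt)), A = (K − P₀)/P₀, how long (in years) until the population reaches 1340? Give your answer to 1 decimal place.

A = (2420 − 145)/145 = 15.68966
1340 = 2420/(1 + 15.68966·e^(−0.0752t)) → 1 + 15.68966·e^(−0.0752t) = 1.80597
e^(−0.0752t) = 0.05137 → t = ln(19.46679)/0.0752 = 2.96871/0.0752

t ≈ 39.5 years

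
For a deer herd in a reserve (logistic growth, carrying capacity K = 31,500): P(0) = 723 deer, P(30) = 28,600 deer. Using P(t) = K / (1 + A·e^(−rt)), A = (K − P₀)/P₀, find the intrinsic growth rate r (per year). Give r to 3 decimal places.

A = (31500 − 723)/723 = 42.56846
28600 = 31500/(1 + 42.56846·e^(−r·30)) → e^(−30r) = (1.1014 − 1)/42.56846 = 0.002382
r = −ln(0.002382)/30 = 6.03981/30

r ≈ 0.201 per year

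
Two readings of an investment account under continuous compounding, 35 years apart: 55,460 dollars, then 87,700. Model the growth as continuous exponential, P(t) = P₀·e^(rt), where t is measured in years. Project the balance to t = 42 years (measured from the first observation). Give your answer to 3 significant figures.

r = ln(87700/55460) / 35 ≈ 0.013093 per year
P(42) = 55460 · e^(0.013093·42) = 55460 · 1.7331 ≈ 96117.74

≈ 96,100 dollars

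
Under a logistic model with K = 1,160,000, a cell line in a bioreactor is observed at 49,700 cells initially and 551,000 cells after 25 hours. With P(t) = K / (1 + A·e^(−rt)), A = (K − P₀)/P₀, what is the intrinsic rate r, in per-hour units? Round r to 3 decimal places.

A = (1160000 − 49700)/49700 = 22.34004
551000 = 1160000/(1 + 22.34004·e^(−r·25)) → e^(−25r) = (2.10526 − 1)/22.34004 = 0.049475
r = −ln(0.049475)/25 = 3.0063/25

r ≈ 0.120 per hour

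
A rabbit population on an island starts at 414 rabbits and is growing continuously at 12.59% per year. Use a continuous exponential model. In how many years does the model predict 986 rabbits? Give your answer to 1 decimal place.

986 = 414 · e^(0.1259·t)
t = ln(986/414) / 0.1259 = ln(2.38164) / 0.1259 = 0.86779 / 0.1259

t ≈ 6.9 years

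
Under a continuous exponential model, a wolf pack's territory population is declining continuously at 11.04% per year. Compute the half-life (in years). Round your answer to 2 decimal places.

half-life = ln(2) / |r| = 0.69315 / 0.1104

half-life ≈ 6.28 years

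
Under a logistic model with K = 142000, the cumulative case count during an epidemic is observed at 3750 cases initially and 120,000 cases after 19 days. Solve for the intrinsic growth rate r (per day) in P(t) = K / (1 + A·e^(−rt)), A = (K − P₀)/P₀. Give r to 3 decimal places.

r ≈ 0.279 per day

A = (142000 − 3750)/3750 = 36.86667
120000 = 142000/(1 + 36.86667·e^(−r·19)) → e^(−19r) = (1.18333 − 1)/36.86667 = 0.004973
r = −ln(0.004973)/19 = 5.30376/19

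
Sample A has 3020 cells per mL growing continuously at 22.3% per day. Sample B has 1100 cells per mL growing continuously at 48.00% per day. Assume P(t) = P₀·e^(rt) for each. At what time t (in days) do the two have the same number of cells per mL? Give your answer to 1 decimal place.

3020·e^(0.223t) = 1100·e^(0.48t)
3020/1100 = e^((0.48 − 0.223)t) → ln(2.74545) = 0.257·t
t = 1.00995 / 0.257

t ≈ 3.9 days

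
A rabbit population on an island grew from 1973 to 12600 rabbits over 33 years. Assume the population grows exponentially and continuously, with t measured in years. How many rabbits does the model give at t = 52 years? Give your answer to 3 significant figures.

≈ 36,600 rabbits

r = ln(12600/1973) / 33 ≈ 0.056186 per year
P(52) = 1973 · e^(0.056186·52) = 1973 · 18.57242 ≈ 36643.38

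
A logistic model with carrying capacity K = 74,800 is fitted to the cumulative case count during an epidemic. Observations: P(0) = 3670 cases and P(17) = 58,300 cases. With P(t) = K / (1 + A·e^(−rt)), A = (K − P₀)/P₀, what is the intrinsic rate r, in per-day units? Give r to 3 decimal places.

A = (74800 − 3670)/3670 = 19.38147
58300 = 74800/(1 + 19.38147·e^(−r·17)) → e^(−17r) = (1.28302 − 1)/19.38147 = 0.014603
r = −ln(0.014603)/17 = 4.22656/17

r ≈ 0.249 per day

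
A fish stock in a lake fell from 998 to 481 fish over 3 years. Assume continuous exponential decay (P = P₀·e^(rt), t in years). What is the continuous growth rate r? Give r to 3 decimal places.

481 = 998 · e^(r·3)
e^(3r) = 481/998 = 0.48196
r = ln(0.48196) / 3 = -0.72989 / 3

r ≈ -0.243 per year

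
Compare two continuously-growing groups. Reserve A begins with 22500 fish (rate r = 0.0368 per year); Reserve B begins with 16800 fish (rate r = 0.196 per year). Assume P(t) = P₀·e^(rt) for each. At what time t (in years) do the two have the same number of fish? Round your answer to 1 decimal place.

22500·e^(0.0368t) = 16800·e^(0.196t)
22500/16800 = e^((0.196 − 0.0368)t) → ln(1.33929) = 0.1592·t
t = 0.29214 / 0.1592

t ≈ 1.8 years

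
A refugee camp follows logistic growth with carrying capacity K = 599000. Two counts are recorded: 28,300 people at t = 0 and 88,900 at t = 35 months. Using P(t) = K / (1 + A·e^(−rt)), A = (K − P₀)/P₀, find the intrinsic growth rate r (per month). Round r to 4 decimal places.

A = (599000 − 28300)/28300 = 20.16608
88900 = 599000/(1 + 20.16608·e^(−r·35)) → e^(−35r) = (6.73791 − 1)/20.16608 = 0.284533
r = −ln(0.284533)/35 = 1.25691/35

r ≈ 0.0359 per month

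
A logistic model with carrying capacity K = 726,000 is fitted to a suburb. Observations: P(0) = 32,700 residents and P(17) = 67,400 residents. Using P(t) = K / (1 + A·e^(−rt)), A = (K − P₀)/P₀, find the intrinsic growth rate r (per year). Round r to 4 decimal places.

r ≈ 0.0456 per year

A = (726000 − 32700)/32700 = 21.20183
67400 = 726000/(1 + 21.20183·e^(−r·17)) → e^(−17r) = (10.77151 − 1)/21.20183 = 0.460881
r = −ln(0.460881)/17 = 0.77462/17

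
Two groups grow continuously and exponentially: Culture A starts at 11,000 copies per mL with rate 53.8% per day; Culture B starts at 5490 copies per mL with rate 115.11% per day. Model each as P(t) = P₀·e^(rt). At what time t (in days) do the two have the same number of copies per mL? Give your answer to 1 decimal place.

t ≈ 1.1 days

11000·e^(0.538t) = 5490·e^(1.1511t)
11000/5490 = e^((1.1511 − 0.538)t) → ln(2.00364) = 0.6131·t
t = 0.69497 / 0.6131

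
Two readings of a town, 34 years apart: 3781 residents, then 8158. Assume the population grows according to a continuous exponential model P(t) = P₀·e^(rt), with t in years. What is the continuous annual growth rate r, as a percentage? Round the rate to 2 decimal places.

r ≈ 2.26% per year

8158 = 3781 · e^(r·34)
e^(34r) = 8158/3781 = 2.15763
r = ln(2.15763) / 34 = 0.76901 / 34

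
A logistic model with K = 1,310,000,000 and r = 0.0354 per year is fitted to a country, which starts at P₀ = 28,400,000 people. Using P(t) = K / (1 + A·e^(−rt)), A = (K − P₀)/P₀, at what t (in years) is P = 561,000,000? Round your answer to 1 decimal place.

A = (1310000000 − 28400000)/28400000 = 45.12676
561000000 = 1310000000/(1 + 45.12676·e^(−0.0354t)) → 1 + 45.12676·e^(−0.0354t) = 2.33512
e^(−0.0354t) = 0.029586 → t = ln(33.79988)/0.0354 = 3.52046/0.0354

t ≈ 99.4 years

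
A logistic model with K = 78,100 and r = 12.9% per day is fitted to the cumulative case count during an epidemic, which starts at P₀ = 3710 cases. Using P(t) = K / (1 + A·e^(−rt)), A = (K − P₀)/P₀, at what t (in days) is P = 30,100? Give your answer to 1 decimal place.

t ≈ 19.6 days

A = (78100 − 3710)/3710 = 20.05121
30100 = 78100/(1 + 20.05121·e^(−0.129t)) → 1 + 20.05121·e^(−0.129t) = 2.59468
e^(−0.129t) = 0.079531 → t = ln(12.57378)/0.129 = 2.53161/0.129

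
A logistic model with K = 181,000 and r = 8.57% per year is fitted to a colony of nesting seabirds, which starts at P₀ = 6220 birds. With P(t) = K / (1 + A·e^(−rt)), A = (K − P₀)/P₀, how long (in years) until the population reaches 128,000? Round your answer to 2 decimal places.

A = (181000 − 6220)/6220 = 28.09968
128000 = 181000/(1 + 28.09968·e^(−0.0857t)) → 1 + 28.09968·e^(−0.0857t) = 1.41406
e^(−0.0857t) = 0.014735 → t = ln(67.86337)/0.0857 = 4.2175/0.0857

t ≈ 49.21 years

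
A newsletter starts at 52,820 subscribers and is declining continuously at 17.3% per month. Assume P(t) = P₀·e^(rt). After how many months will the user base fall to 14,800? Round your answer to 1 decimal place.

14800 = 52820 · e^(-0.173·t)
t = ln(14800/52820) / -0.173 = ln(0.2802) / -0.173 = -1.27226 / -0.173

t ≈ 7.4 months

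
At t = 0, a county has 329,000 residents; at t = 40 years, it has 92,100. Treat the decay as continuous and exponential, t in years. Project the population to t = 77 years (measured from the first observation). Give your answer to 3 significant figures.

r = ln(92100/329000) / 40 ≈ -0.03183 per year
P(77) = 329000 · e^(-0.03183·77) = 329000 · 0.08622 ≈ 28365.71

≈ 28,400 residents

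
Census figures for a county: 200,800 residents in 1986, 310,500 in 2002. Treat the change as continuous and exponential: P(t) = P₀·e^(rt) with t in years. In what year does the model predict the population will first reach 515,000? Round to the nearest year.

r = ln(310500/200800) / 16 = 0.43587/16 ≈ 0.027242 per year
t = ln(515000/200800) / r = 0.94186/0.027242 ≈ 34.57 years after 1986

year 2021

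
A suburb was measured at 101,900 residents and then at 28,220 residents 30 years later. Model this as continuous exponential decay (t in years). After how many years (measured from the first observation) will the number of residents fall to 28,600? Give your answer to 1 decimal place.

t ≈ 29.7 years

r = ln(28220/101900) / 30 ≈ -0.042799 per year
t = ln(28600/101900) / r = -1.27059 / -0.042799 ≈ 29.687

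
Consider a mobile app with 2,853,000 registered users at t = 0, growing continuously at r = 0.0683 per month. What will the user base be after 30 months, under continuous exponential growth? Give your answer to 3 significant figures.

P(30) = 2853000 · e^(0.0683·30) = 2853000 · e^(2.049)
= 2853000 · 7.76014 ≈ 22139671.11

≈ 22,100,000 registered users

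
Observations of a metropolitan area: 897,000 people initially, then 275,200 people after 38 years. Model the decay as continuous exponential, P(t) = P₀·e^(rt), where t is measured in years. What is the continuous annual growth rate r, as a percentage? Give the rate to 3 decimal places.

275200 = 897000 · e^(r·38)
e^(38r) = 275200/897000 = 0.3068
r = ln(0.3068) / 38 = -1.18156 / 38

r ≈ -3.109% per year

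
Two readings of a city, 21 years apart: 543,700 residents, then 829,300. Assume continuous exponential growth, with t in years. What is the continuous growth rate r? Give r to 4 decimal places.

r ≈ 0.0201 per year

829300 = 543700 · e^(r·21)
e^(21r) = 829300/543700 = 1.52529
r = ln(1.52529) / 21 = 0.42218 / 21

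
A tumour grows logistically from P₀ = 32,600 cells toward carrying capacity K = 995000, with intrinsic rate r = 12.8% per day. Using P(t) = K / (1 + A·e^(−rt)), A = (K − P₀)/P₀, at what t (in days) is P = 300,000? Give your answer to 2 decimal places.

t ≈ 19.88 days

A = (995000 − 32600)/32600 = 29.52147
300000 = 995000/(1 + 29.52147·e^(−0.128t)) → 1 + 29.52147·e^(−0.128t) = 3.31667
e^(−0.128t) = 0.078474 → t = ln(12.74308)/0.128 = 2.54499/0.128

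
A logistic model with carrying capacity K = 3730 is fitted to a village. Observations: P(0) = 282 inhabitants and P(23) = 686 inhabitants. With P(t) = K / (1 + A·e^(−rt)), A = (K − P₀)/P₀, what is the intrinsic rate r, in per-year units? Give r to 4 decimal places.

r ≈ 0.0441 per year

A = (3730 − 282)/282 = 12.22695
686 = 3730/(1 + 12.22695·e^(−r·23)) → e^(−23r) = (5.43732 − 1)/12.22695 = 0.362913
r = −ln(0.362913)/23 = 1.01359/23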